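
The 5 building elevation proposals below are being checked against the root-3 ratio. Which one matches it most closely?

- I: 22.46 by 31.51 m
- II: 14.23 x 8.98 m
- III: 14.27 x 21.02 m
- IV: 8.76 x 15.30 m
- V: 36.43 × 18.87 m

IV

Target root-3 ≈ 1.732.
I: 1.403 (Δ0.329)  II: 1.585 (Δ0.147)  III: 1.473 (Δ0.259)  IV: 1.747 (Δ0.015)  V: 1.931 (Δ0.199)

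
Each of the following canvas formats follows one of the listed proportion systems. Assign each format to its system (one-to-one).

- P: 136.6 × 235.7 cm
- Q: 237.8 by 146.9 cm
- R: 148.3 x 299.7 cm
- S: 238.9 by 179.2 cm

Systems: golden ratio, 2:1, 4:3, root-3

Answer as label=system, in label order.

Ratios: P ≈ 1.725; Q ≈ 1.619; R ≈ 2.021; S ≈ 1.333.
Targets: golden ratio ≈ 1.618; 2:1 ≈ 2.000; 4:3 ≈ 1.333; root-3 ≈ 1.732.

P=root-3, Q=golden ratio, R=2:1, S=4:3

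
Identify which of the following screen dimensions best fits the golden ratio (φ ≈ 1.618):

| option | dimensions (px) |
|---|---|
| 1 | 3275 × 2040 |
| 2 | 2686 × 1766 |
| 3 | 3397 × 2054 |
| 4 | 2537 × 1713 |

Target golden ratio ≈ 1.618.
1: 1.605 (Δ0.013)  2: 1.521 (Δ0.097)  3: 1.654 (Δ0.036)  4: 1.481 (Δ0.137)

1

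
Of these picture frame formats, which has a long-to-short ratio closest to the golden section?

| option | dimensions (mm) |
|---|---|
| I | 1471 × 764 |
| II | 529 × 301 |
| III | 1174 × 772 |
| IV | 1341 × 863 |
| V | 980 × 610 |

Target golden ratio ≈ 1.618.
I: 1.925 (Δ0.307)  II: 1.757 (Δ0.139)  III: 1.521 (Δ0.097)  IV: 1.554 (Δ0.064)  V: 1.607 (Δ0.011)

V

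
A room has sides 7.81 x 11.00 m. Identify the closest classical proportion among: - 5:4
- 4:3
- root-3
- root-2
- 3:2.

root-2

Ratio = 11.00 / 7.81 ≈ 1.408.
Distances: 5:4 1.250 (Δ 0.158); 4:3 1.333 (Δ 0.075); root-3 1.732 (Δ 0.324); root-2 1.414 (Δ 0.006); 3:2 1.500 (Δ 0.092).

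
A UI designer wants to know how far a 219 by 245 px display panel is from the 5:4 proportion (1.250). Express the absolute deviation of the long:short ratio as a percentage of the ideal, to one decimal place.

10.5%

Ratio = 245 / 219 ≈ 1.1187.
Ideal 5:4 = 1.2500. |1.1187 − 1.2500| / 1.2500 ≈ 10.50% → 10.5%.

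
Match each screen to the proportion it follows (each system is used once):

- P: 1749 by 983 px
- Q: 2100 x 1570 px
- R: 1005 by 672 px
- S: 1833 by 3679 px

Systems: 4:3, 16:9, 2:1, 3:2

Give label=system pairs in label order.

Ratios: P ≈ 1.779; Q ≈ 1.338; R ≈ 1.496; S ≈ 2.007.
Targets: 4:3 ≈ 1.333; 16:9 ≈ 1.778; 2:1 ≈ 2.000; 3:2 ≈ 1.500.

P=16:9, Q=4:3, R=3:2, S=2:1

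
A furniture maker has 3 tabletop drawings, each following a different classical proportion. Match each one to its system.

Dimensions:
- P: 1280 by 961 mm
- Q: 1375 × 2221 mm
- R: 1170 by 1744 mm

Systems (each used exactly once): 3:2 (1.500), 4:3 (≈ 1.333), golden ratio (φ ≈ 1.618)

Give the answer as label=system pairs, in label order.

P = 1280/961 ≈ 1.332 → 4:3 (1.333)
Q = 2221/1375 ≈ 1.615 → golden ratio (1.618)
R = 1744/1170 ≈ 1.491 → 3:2 (1.500)

P=4:3, Q=golden ratio, R=3:2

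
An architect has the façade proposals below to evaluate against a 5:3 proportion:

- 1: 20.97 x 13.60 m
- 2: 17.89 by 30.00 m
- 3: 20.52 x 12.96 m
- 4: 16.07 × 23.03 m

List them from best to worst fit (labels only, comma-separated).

Ratios: 1 = 20.97 / 13.60 ≈ 1.542; 2 = 30.00 / 17.89 ≈ 1.677; 3 = 20.52 / 12.96 ≈ 1.583; 4 = 23.03 / 16.07 ≈ 1.433.
|Δ from 1.667|: 1 0.125; 2 0.010; 3 0.084; 4 0.234.

2, 3, 1, 4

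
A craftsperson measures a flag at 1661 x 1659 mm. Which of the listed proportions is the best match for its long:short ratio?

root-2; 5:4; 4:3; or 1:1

1:1

Ratio = 1661 / 1659 ≈ 1.001.
Distances: root-2 1.414 (Δ 0.413); 5:4 1.250 (Δ 0.249); 4:3 1.333 (Δ 0.332); 1:1 1.000 (Δ 0.001).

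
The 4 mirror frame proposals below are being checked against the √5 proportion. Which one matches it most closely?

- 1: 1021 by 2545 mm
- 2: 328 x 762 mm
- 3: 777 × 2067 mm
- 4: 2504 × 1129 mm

4

Ratios (long/short): 1 ≈ 2.493; 2 ≈ 2.323; 3 ≈ 2.660; 4 ≈ 2.218.
root-5 ≈ 2.236; option 4 is nearest (Δ 0.018).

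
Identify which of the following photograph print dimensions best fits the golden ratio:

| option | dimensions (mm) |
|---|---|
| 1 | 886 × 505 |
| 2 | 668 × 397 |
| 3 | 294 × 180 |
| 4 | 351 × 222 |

Ratios (long/short): 1 ≈ 1.754; 2 ≈ 1.683; 3 ≈ 1.633; 4 ≈ 1.581.
golden ratio ≈ 1.618; option 3 is nearest (Δ 0.015).

3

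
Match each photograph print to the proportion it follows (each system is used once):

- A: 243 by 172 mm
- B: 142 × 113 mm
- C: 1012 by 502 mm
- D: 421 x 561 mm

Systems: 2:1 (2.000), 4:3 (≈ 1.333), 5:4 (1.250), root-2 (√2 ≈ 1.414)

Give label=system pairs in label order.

A = 243/172 ≈ 1.413 → root-2 (1.414)
B = 142/113 ≈ 1.257 → 5:4 (1.250)
C = 1012/502 ≈ 2.016 → 2:1 (2.000)
D = 561/421 ≈ 1.333 → 4:3 (1.333)

A=root-2, B=5:4, C=2:1, D=4:3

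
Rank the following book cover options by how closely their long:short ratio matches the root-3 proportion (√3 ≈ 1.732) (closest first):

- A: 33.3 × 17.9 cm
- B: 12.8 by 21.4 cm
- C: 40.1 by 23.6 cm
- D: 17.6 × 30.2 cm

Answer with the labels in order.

D, C, B, A

A: 33.3/17.9 ≈ 1.860 → |1.860 − 1.732| = 0.128
B: 21.4/12.8 ≈ 1.672 → |1.672 − 1.732| = 0.060
C: 40.1/23.6 ≈ 1.699 → |1.699 − 1.732| = 0.033
D: 30.2/17.6 ≈ 1.716 → |1.716 − 1.732| = 0.016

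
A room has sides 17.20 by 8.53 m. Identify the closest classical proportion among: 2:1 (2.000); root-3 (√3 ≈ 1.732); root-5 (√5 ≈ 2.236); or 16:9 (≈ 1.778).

2:1

17.20/8.53 ≈ 2.016. Nearest candidates are 2:1 (2.000, off by 0.016) and root-5 (2.236, off by 0.220).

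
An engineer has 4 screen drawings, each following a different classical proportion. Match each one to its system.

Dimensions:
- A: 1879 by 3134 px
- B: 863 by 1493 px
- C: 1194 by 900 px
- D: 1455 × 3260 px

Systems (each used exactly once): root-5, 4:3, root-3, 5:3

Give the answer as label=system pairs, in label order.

Ratios: A ≈ 1.668; B ≈ 1.730; C ≈ 1.327; D ≈ 2.241.
Targets: root-5 ≈ 2.236; 4:3 ≈ 1.333; root-3 ≈ 1.732; 5:3 ≈ 1.667.

A=5:3, B=root-3, C=4:3, D=root-5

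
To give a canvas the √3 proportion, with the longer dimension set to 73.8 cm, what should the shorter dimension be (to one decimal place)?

42.6 cm

root-3 ≈ 1.73205.
Shorter side = 73.8 ÷ 1.73205 ≈ 42.608 → 42.6 cm.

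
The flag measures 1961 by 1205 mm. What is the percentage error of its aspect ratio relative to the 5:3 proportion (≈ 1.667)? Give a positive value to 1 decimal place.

2.4%

Ratio = 1961 / 1205 ≈ 1.6274.
Ideal 5:3 ≈ 1.6667. |1.6274 − 1.6667| / 1.6667 ≈ 2.36% → 2.4%.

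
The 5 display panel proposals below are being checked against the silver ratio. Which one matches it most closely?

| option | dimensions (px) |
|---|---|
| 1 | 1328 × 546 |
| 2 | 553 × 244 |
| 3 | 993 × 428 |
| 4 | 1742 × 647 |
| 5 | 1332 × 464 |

1

Ratios (long/short): 1 ≈ 2.432; 2 ≈ 2.266; 3 ≈ 2.320; 4 ≈ 2.692; 5 ≈ 2.871.
silver ratio ≈ 2.414; option 1 is nearest (Δ 0.018).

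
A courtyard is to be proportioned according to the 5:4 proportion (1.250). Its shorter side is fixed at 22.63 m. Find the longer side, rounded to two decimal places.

28.29 m

5:4 = 1.25000.
Longer side = 22.63 × 1.25000 ≈ 28.2875 → 28.29 m.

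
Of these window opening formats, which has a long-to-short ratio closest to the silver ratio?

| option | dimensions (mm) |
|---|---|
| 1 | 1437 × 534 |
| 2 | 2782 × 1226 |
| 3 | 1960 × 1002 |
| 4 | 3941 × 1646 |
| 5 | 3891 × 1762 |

Ratios (long/short): 1 ≈ 2.691; 2 ≈ 2.269; 3 ≈ 1.956; 4 ≈ 2.394; 5 ≈ 2.208.
silver ratio ≈ 2.414; option 4 is nearest (Δ 0.020).

4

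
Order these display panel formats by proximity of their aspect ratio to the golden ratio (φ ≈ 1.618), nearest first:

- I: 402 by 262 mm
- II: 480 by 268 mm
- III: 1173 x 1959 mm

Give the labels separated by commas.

III, I, II

Ratios: I = 402 / 262 ≈ 1.534; II = 480 / 268 ≈ 1.791; III = 1959 / 1173 ≈ 1.670.
|Δ from 1.618|: I 0.084; II 0.173; III 0.052.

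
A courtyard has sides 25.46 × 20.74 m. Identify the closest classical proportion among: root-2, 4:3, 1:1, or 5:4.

5:4

Ratio = 25.46 / 20.74 ≈ 1.228.
Distances: root-2 1.414 (Δ 0.186); 4:3 1.333 (Δ 0.105); 1:1 1.000 (Δ 0.228); 5:4 1.250 (Δ 0.022).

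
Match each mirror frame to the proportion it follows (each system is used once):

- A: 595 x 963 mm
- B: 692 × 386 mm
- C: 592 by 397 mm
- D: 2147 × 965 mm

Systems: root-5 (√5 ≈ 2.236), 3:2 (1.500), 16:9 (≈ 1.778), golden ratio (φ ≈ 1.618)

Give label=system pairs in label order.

Ratios: A ≈ 1.618; B ≈ 1.793; C ≈ 1.491; D ≈ 2.225.
Targets: root-5 ≈ 2.236; 3:2 ≈ 1.500; 16:9 ≈ 1.778; golden ratio ≈ 1.618.

A=golden ratio, B=16:9, C=3:2, D=root-5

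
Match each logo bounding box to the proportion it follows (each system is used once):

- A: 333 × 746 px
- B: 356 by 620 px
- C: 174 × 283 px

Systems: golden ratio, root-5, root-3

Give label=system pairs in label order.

A = 746/333 ≈ 2.240 → root-5 (2.236)
B = 620/356 ≈ 1.742 → root-3 (1.732)
C = 283/174 ≈ 1.626 → golden ratio (1.618)

A=root-5, B=root-3, C=golden ratio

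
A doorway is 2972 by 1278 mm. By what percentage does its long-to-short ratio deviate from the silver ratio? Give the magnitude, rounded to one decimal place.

3.7%

Ratio = 2972 / 1278 ≈ 2.3255.
Ideal silver ratio ≈ 2.4142. |2.3255 − 2.4142| / 2.4142 ≈ 3.67% → 3.7%.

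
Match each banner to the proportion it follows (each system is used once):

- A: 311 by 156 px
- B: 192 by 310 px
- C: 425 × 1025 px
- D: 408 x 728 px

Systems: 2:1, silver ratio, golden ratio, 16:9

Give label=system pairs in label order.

Ratios: A ≈ 1.994; B ≈ 1.615; C ≈ 2.412; D ≈ 1.784.
Targets: 2:1 ≈ 2.000; silver ratio ≈ 2.414; golden ratio ≈ 1.618; 16:9 ≈ 1.778.

A=2:1, B=golden ratio, C=silver ratio, D=16:9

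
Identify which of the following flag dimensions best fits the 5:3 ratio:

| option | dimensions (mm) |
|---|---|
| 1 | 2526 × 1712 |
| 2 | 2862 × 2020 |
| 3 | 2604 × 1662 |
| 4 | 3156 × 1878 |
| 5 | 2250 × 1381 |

4

Target 5:3 ≈ 1.667.
1: 1.475 (Δ0.192)  2: 1.417 (Δ0.250)  3: 1.567 (Δ0.100)  4: 1.681 (Δ0.014)  5: 1.629 (Δ0.038)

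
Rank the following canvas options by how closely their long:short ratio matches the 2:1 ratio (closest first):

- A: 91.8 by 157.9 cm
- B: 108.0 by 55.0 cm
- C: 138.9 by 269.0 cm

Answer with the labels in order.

B, C, A

Ratios: A = 157.9 / 91.8 ≈ 1.720; B = 108.0 / 55.0 ≈ 1.964; C = 269.0 / 138.9 ≈ 1.937.
|Δ from 2.000|: A 0.280; B 0.036; C 0.063.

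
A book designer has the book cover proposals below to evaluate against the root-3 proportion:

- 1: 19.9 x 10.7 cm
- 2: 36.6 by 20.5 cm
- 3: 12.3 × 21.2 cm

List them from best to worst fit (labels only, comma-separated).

Ratios: 1 = 19.9 / 10.7 ≈ 1.860; 2 = 36.6 / 20.5 ≈ 1.785; 3 = 21.2 / 12.3 ≈ 1.724.
|Δ from 1.732|: 1 0.128; 2 0.053; 3 0.008.

3, 2, 1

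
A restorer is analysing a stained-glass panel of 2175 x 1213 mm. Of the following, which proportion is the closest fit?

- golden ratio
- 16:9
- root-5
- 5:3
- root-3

2175/1213 ≈ 1.793. Nearest candidates are 16:9 (1.778, off by 0.015) and root-3 (1.732, off by 0.061).

16:9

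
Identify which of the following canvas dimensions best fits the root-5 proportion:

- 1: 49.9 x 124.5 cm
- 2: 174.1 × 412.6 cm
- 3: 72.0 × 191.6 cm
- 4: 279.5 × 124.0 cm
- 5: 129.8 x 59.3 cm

Ratios (long/short): 1 ≈ 2.495; 2 ≈ 2.370; 3 ≈ 2.661; 4 ≈ 2.254; 5 ≈ 2.189.
root-5 ≈ 2.236; option 4 is nearest (Δ 0.018).

4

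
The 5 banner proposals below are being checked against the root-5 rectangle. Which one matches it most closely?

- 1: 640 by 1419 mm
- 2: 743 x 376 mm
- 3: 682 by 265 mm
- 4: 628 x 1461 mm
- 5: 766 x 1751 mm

Ratios (long/short): 1 ≈ 2.217; 2 ≈ 1.976; 3 ≈ 2.574; 4 ≈ 2.326; 5 ≈ 2.286.
root-5 ≈ 2.236; option 1 is nearest (Δ 0.019).

1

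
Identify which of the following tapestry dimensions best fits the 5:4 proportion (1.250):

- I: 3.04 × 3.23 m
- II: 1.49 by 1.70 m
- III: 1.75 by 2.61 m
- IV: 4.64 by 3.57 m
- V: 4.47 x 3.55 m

V

Ratios (long/short): I ≈ 1.062; II ≈ 1.141; III ≈ 1.491; IV ≈ 1.300; V ≈ 1.259.
5:4 ≈ 1.250; option V is nearest (Δ 0.009).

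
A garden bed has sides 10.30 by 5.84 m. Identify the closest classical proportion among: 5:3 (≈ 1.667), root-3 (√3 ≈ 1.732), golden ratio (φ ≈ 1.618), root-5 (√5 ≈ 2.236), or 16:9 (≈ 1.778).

Ratio = 10.30 / 5.84 ≈ 1.764.
Distances: 5:3 1.667 (Δ 0.097); root-3 1.732 (Δ 0.032); golden ratio 1.618 (Δ 0.146); root-5 2.236 (Δ 0.472); 16:9 1.778 (Δ 0.014).

16:9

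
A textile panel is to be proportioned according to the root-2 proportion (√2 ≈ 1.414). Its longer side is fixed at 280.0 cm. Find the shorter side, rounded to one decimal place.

root-2 ≈ 1.41421.
Shorter side = 280.0 ÷ 1.41421 ≈ 197.990 → 198.0 cm.

198.0 cm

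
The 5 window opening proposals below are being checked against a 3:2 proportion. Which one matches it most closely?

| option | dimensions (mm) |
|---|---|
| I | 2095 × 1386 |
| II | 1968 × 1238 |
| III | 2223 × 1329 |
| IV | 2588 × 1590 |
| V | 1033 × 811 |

I

Target 3:2 ≈ 1.500.
I: 1.512 (Δ0.012)  II: 1.590 (Δ0.090)  III: 1.673 (Δ0.173)  IV: 1.628 (Δ0.128)  V: 1.274 (Δ0.226)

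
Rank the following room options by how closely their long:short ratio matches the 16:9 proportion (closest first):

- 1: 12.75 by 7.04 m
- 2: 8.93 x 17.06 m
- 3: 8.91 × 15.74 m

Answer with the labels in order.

Ratios: 1 = 12.75 / 7.04 ≈ 1.811; 2 = 17.06 / 8.93 ≈ 1.910; 3 = 15.74 / 8.91 ≈ 1.767.
|Δ from 1.778|: 1 0.033; 2 0.132; 3 0.011.

3, 1, 2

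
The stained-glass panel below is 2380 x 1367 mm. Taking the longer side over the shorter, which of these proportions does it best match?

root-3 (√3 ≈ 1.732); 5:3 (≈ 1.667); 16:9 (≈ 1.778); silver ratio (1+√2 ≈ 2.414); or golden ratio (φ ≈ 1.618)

root-3

Ratio = 2380 / 1367 ≈ 1.741.
Distances: root-3 1.732 (Δ 0.009); 5:3 1.667 (Δ 0.074); 16:9 1.778 (Δ 0.037); silver ratio 2.414 (Δ 0.673); golden ratio 1.618 (Δ 0.123).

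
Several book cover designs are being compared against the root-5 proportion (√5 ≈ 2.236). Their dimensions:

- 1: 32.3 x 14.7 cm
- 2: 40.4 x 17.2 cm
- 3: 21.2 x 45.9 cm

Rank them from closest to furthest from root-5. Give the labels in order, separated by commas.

1: 32.3/14.7 ≈ 2.197 → |2.197 − 2.236| = 0.039
2: 40.4/17.2 ≈ 2.349 → |2.349 − 2.236| = 0.113
3: 45.9/21.2 ≈ 2.165 → |2.165 − 2.236| = 0.071

1, 3, 2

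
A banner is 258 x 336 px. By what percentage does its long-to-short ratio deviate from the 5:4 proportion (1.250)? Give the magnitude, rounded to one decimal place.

4.2%

Ratio = 336 / 258 ≈ 1.3023.
Ideal 5:4 = 1.2500. |1.3023 − 1.2500| / 1.2500 ≈ 4.18% → 4.2%.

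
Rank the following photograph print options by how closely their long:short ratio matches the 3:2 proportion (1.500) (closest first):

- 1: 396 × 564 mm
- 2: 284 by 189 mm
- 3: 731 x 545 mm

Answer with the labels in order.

2, 1, 3

1: 564/396 ≈ 1.424 → |1.424 − 1.500| = 0.076
2: 284/189 ≈ 1.503 → |1.503 − 1.500| = 0.003
3: 731/545 ≈ 1.341 → |1.341 − 1.500| = 0.159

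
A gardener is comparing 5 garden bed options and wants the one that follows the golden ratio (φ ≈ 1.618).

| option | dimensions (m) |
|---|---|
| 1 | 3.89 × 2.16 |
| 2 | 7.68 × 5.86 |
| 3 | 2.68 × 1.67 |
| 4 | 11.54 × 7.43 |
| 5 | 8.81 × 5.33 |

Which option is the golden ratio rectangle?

3

Target golden ratio ≈ 1.618.
1: 1.801 (Δ0.183)  2: 1.311 (Δ0.307)  3: 1.605 (Δ0.013)  4: 1.553 (Δ0.065)  5: 1.653 (Δ0.035)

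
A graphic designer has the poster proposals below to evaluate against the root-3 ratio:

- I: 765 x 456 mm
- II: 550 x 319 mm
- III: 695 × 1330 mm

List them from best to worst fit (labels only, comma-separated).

Ratios: I = 765 / 456 ≈ 1.678; II = 550 / 319 ≈ 1.724; III = 1330 / 695 ≈ 1.914.
|Δ from 1.732|: I 0.054; II 0.008; III 0.182.

II, I, III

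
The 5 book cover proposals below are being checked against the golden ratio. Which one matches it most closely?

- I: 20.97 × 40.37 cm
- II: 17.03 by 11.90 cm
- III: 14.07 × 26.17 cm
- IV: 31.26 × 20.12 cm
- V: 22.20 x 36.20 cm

V

Ratios (long/short): I ≈ 1.925; II ≈ 1.431; III ≈ 1.860; IV ≈ 1.554; V ≈ 1.631.
golden ratio ≈ 1.618; option V is nearest (Δ 0.013).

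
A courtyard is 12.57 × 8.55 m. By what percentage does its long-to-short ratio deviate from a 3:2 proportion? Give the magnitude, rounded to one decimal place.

2.0%

Ratio = 12.57 / 8.55 ≈ 1.4702.
Ideal 3:2 = 1.5000. |1.4702 − 1.5000| / 1.5000 ≈ 1.99% → 2.0%.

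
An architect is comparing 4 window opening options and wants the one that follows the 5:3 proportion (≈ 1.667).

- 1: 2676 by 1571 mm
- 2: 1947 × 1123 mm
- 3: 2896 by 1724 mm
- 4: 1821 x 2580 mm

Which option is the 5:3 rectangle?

3

Ratios (long/short): 1 ≈ 1.703; 2 ≈ 1.734; 3 ≈ 1.680; 4 ≈ 1.417.
5:3 ≈ 1.667; option 3 is nearest (Δ 0.013).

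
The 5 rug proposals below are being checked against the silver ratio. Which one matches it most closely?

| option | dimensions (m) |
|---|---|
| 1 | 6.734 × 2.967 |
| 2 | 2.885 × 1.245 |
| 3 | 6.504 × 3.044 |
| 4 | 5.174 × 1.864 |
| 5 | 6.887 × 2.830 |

Target silver ratio ≈ 2.414.
1: 2.270 (Δ0.144)  2: 2.317 (Δ0.097)  3: 2.137 (Δ0.277)  4: 2.776 (Δ0.362)  5: 2.434 (Δ0.020)

5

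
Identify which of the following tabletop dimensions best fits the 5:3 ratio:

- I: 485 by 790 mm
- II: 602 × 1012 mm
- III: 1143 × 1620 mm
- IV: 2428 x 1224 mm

Ratios (long/short): I ≈ 1.629; II ≈ 1.681; III ≈ 1.417; IV ≈ 1.984.
5:3 ≈ 1.667; option II is nearest (Δ 0.014).

II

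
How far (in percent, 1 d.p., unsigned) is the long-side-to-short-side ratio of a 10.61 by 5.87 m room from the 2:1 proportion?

9.6%

Ratio = 10.61 / 5.87 ≈ 1.8075.
Ideal 2:1 = 2.0000. |1.8075 − 2.0000| / 2.0000 ≈ 9.62% → 9.6%.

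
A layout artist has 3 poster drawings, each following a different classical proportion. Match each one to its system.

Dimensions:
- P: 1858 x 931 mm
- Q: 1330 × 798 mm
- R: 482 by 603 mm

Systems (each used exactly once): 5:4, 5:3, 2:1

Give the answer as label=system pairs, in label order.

P=2:1, Q=5:3, R=5:4

Ratios: P ≈ 1.996; Q ≈ 1.667; R ≈ 1.251.
Targets: 5:4 ≈ 1.250; 5:3 ≈ 1.667; 2:1 ≈ 2.000.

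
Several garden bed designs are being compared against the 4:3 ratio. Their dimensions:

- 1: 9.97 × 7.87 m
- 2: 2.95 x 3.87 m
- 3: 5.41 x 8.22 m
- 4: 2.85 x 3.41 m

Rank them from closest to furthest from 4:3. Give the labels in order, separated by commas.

1: 9.97/7.87 ≈ 1.267 → |1.267 − 1.333| = 0.066
2: 3.87/2.95 ≈ 1.312 → |1.312 − 1.333| = 0.021
3: 8.22/5.41 ≈ 1.519 → |1.519 − 1.333| = 0.186
4: 3.41/2.85 ≈ 1.196 → |1.196 − 1.333| = 0.137

2, 1, 4, 3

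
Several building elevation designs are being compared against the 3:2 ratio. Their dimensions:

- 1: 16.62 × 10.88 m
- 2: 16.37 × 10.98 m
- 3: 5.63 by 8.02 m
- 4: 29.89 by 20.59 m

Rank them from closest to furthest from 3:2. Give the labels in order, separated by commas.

Ratios: 1 = 16.62 / 10.88 ≈ 1.528; 2 = 16.37 / 10.98 ≈ 1.491; 3 = 8.02 / 5.63 ≈ 1.425; 4 = 29.89 / 20.59 ≈ 1.452.
|Δ from 1.500|: 1 0.028; 2 0.009; 3 0.075; 4 0.048.

2, 1, 4, 3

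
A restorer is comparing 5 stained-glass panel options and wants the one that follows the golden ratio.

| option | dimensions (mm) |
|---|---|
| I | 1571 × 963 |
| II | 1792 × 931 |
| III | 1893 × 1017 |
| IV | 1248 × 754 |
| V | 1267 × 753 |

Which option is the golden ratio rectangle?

I

Ratios (long/short): I ≈ 1.631; II ≈ 1.925; III ≈ 1.861; IV ≈ 1.655; V ≈ 1.683.
golden ratio ≈ 1.618; option I is nearest (Δ 0.013).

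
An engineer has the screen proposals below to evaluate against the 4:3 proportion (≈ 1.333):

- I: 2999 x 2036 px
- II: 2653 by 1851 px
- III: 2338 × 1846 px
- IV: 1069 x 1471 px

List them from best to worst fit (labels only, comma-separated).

IV, III, II, I

I: 2999/2036 ≈ 1.473 → |1.473 − 1.333| = 0.140
II: 2653/1851 ≈ 1.433 → |1.433 − 1.333| = 0.100
III: 2338/1846 ≈ 1.267 → |1.267 − 1.333| = 0.066
IV: 1471/1069 ≈ 1.376 → |1.376 − 1.333| = 0.043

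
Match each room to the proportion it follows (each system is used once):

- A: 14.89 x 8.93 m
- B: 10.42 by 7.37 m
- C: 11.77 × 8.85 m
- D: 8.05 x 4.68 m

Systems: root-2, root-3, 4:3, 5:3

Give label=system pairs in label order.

Ratios: A ≈ 1.667; B ≈ 1.414; C ≈ 1.330; D ≈ 1.720.
Targets: root-2 ≈ 1.414; root-3 ≈ 1.732; 4:3 ≈ 1.333; 5:3 ≈ 1.667.

A=5:3, B=root-2, C=4:3, D=root-3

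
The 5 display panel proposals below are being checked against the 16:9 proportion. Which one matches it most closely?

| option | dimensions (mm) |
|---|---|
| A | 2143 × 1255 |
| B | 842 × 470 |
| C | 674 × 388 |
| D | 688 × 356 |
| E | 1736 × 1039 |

B

Target 16:9 ≈ 1.778.
A: 1.708 (Δ0.070)  B: 1.791 (Δ0.013)  C: 1.737 (Δ0.041)  D: 1.933 (Δ0.155)  E: 1.671 (Δ0.107)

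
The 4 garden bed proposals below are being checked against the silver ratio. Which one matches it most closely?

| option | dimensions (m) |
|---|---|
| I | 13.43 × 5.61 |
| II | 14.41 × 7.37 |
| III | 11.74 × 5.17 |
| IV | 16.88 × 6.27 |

I

Ratios (long/short): I ≈ 2.394; II ≈ 1.955; III ≈ 2.271; IV ≈ 2.692.
silver ratio ≈ 2.414; option I is nearest (Δ 0.020).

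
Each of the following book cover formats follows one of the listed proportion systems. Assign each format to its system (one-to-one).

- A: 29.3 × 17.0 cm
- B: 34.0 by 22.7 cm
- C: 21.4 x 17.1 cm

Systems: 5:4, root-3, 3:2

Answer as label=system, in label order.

A=root-3, B=3:2, C=5:4

A = 29.3/17.0 ≈ 1.724 → root-3 (1.732)
B = 34.0/22.7 ≈ 1.498 → 3:2 (1.500)
C = 21.4/17.1 ≈ 1.251 → 5:4 (1.250)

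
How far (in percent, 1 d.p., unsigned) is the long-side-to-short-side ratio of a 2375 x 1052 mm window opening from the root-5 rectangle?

1.0%

Ratio = 2375 / 1052 ≈ 2.2576.
Ideal root-5 ≈ 2.2361. |2.2576 − 2.2361| / 2.2361 ≈ 0.96% → 1.0%.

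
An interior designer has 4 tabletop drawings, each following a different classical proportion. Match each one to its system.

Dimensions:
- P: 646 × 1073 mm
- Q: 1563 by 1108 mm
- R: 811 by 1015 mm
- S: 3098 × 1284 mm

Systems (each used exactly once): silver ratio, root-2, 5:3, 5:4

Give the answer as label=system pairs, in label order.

P = 1073/646 ≈ 1.661 → 5:3 (1.667)
Q = 1563/1108 ≈ 1.411 → root-2 (1.414)
R = 1015/811 ≈ 1.252 → 5:4 (1.250)
S = 3098/1284 ≈ 2.413 → silver ratio (2.414)

P=5:3, Q=root-2, R=5:4, S=silver ratio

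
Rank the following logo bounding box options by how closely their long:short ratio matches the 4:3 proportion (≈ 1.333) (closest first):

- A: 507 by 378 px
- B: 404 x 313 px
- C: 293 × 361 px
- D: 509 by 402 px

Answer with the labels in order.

A, B, D, C

Ratios: A = 507 / 378 ≈ 1.341; B = 404 / 313 ≈ 1.291; C = 361 / 293 ≈ 1.232; D = 509 / 402 ≈ 1.266.
|Δ from 1.333|: A 0.008; B 0.042; C 0.101; D 0.067.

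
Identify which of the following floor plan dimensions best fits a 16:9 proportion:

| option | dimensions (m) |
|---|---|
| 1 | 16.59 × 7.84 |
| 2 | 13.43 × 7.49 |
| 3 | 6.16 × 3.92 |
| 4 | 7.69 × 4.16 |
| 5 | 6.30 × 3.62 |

Ratios (long/short): 1 ≈ 2.116; 2 ≈ 1.793; 3 ≈ 1.571; 4 ≈ 1.849; 5 ≈ 1.740.
16:9 ≈ 1.778; option 2 is nearest (Δ 0.015).

2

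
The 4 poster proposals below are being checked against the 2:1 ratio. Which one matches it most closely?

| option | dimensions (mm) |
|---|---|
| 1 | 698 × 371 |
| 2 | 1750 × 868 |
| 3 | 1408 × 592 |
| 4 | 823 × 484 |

2

Target 2:1 ≈ 2.000.
1: 1.881 (Δ0.119)  2: 2.016 (Δ0.016)  3: 2.378 (Δ0.378)  4: 1.700 (Δ0.300)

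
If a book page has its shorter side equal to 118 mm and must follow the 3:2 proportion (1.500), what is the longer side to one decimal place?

177.0 mm

3:2 = 1.50000.
Longer side = 118 × 1.50000 ≈ 177.000 → 177.0 mm.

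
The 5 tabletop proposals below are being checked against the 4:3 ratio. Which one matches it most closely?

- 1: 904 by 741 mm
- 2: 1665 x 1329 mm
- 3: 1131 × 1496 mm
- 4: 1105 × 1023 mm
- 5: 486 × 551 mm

Ratios (long/short): 1 ≈ 1.220; 2 ≈ 1.253; 3 ≈ 1.323; 4 ≈ 1.080; 5 ≈ 1.134.
4:3 ≈ 1.333; option 3 is nearest (Δ 0.010).

3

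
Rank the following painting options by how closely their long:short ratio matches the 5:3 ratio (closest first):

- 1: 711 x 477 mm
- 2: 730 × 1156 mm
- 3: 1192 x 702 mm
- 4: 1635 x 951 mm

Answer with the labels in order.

Ratios: 1 = 711 / 477 ≈ 1.491; 2 = 1156 / 730 ≈ 1.584; 3 = 1192 / 702 ≈ 1.698; 4 = 1635 / 951 ≈ 1.719.
|Δ from 1.667|: 1 0.176; 2 0.083; 3 0.031; 4 0.052.

3, 4, 2, 1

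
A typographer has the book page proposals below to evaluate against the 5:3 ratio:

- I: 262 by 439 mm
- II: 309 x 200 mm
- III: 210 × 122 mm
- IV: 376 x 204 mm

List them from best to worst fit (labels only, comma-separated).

Ratios: I = 439 / 262 ≈ 1.676; II = 309 / 200 ≈ 1.545; III = 210 / 122 ≈ 1.721; IV = 376 / 204 ≈ 1.843.
|Δ from 1.667|: I 0.009; II 0.122; III 0.054; IV 0.176.

I, III, II, IV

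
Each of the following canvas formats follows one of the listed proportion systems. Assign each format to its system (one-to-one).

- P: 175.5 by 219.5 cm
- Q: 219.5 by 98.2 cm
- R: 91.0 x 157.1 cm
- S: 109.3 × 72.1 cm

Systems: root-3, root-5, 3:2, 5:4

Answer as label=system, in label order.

P=5:4, Q=root-5, R=root-3, S=3:2

Ratios: P ≈ 1.251; Q ≈ 2.235; R ≈ 1.726; S ≈ 1.516.
Targets: root-3 ≈ 1.732; root-5 ≈ 2.236; 3:2 ≈ 1.500; 5:4 ≈ 1.250.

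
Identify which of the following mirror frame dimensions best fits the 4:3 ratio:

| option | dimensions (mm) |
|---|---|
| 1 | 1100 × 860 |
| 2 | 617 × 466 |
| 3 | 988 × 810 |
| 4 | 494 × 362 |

2

Target 4:3 ≈ 1.333.
1: 1.279 (Δ0.054)  2: 1.324 (Δ0.009)  3: 1.220 (Δ0.113)  4: 1.365 (Δ0.032)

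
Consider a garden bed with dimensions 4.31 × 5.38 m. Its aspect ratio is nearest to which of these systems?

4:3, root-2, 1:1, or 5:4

5:4

5.38/4.31 ≈ 1.248. Nearest candidates are 5:4 (1.250, off by 0.002) and 4:3 (1.333, off by 0.085).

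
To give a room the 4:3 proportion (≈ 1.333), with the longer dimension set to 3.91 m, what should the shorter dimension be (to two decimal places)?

4:3 ≈ 1.33333.
Shorter side = 3.91 ÷ 1.33333 ≈ 2.9325 → 2.93 m.

2.93 m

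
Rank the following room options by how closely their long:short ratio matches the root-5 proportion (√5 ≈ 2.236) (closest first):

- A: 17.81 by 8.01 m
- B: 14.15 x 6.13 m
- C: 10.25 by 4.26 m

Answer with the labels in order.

A: 17.81/8.01 ≈ 2.223 → |2.223 − 2.236| = 0.013
B: 14.15/6.13 ≈ 2.308 → |2.308 − 2.236| = 0.072
C: 10.25/4.26 ≈ 2.406 → |2.406 − 2.236| = 0.170

A, B, C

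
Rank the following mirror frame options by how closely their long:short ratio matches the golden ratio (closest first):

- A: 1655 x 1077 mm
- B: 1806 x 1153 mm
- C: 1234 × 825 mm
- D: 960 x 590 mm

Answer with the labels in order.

Ratios: A = 1655 / 1077 ≈ 1.537; B = 1806 / 1153 ≈ 1.566; C = 1234 / 825 ≈ 1.496; D = 960 / 590 ≈ 1.627.
|Δ from 1.618|: A 0.081; B 0.052; C 0.122; D 0.009.

D, B, A, C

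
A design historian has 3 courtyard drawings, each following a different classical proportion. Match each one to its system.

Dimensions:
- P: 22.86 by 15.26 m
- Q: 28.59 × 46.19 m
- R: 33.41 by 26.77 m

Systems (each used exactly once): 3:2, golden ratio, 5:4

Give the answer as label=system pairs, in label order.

P = 22.86/15.26 ≈ 1.498 → 3:2 (1.500)
Q = 46.19/28.59 ≈ 1.616 → golden ratio (1.618)
R = 33.41/26.77 ≈ 1.248 → 5:4 (1.250)

P=3:2, Q=golden ratio, R=5:4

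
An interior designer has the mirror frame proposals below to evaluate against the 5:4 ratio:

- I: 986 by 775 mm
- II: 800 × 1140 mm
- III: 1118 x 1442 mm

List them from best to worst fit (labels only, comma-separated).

I, III, II

I: 986/775 ≈ 1.272 → |1.272 − 1.250| = 0.022
II: 1140/800 ≈ 1.425 → |1.425 − 1.250| = 0.175
III: 1442/1118 ≈ 1.290 → |1.290 − 1.250| = 0.040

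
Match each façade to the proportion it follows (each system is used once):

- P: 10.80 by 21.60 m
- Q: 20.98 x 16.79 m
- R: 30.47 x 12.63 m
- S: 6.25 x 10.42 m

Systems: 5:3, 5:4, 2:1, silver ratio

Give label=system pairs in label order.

P=2:1, Q=5:4, R=silver ratio, S=5:3

P = 21.60/10.80 ≈ 2.000 → 2:1 (2.000)
Q = 20.98/16.79 ≈ 1.250 → 5:4 (1.250)
R = 30.47/12.63 ≈ 2.413 → silver ratio (2.414)
S = 10.42/6.25 ≈ 1.667 → 5:3 (1.667)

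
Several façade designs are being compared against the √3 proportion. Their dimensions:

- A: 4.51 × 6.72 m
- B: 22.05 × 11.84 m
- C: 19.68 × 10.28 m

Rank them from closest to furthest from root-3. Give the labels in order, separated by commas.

B, C, A

Ratios: A = 6.72 / 4.51 ≈ 1.490; B = 22.05 / 11.84 ≈ 1.862; C = 19.68 / 10.28 ≈ 1.914.
|Δ from 1.732|: A 0.242; B 0.130; C 0.182.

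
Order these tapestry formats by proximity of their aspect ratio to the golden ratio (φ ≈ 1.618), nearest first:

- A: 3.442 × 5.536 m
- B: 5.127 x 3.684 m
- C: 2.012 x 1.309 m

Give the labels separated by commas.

Ratios: A = 5.536 / 3.442 ≈ 1.608; B = 5.127 / 3.684 ≈ 1.392; C = 2.012 / 1.309 ≈ 1.537.
|Δ from 1.618|: A 0.010; B 0.226; C 0.081.

A, C, B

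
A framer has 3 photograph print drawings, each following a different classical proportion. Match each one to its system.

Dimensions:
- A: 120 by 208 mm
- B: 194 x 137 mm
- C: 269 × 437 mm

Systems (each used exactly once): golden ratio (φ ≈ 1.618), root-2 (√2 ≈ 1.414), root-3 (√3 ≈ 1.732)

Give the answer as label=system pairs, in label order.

A=root-3, B=root-2, C=golden ratio

A = 208/120 ≈ 1.733 → root-3 (1.732)
B = 194/137 ≈ 1.416 → root-2 (1.414)
C = 437/269 ≈ 1.625 → golden ratio (1.618)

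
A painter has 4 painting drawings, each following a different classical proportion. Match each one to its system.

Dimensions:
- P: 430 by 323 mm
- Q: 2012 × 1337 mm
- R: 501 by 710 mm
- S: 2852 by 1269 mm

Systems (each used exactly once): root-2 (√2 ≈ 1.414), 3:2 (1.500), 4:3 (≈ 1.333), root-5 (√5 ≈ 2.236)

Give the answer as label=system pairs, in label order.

P=4:3, Q=3:2, R=root-2, S=root-5

P = 430/323 ≈ 1.331 → 4:3 (1.333)
Q = 2012/1337 ≈ 1.505 → 3:2 (1.500)
R = 710/501 ≈ 1.417 → root-2 (1.414)
S = 2852/1269 ≈ 2.247 → root-5 (2.236)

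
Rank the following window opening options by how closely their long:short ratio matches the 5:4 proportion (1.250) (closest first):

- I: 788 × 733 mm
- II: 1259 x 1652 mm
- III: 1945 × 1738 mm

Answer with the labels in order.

I: 788/733 ≈ 1.075 → |1.075 − 1.250| = 0.175
II: 1652/1259 ≈ 1.312 → |1.312 − 1.250| = 0.062
III: 1945/1738 ≈ 1.119 → |1.119 − 1.250| = 0.131

II, III, I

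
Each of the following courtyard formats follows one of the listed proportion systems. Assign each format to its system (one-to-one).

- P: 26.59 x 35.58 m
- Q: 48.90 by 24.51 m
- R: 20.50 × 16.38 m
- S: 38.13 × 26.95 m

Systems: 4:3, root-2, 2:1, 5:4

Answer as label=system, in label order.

P=4:3, Q=2:1, R=5:4, S=root-2

Ratios: P ≈ 1.338; Q ≈ 1.995; R ≈ 1.252; S ≈ 1.415.
Targets: 4:3 ≈ 1.333; root-2 ≈ 1.414; 2:1 ≈ 2.000; 5:4 ≈ 1.250.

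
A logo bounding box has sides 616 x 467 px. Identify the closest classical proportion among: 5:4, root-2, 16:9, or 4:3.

4:3

616/467 ≈ 1.319. Nearest candidates are 4:3 (1.333, off by 0.014) and 5:4 (1.250, off by 0.069).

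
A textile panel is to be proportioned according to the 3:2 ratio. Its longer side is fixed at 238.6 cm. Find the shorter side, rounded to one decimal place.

159.1 cm

3:2 = 1.50000.
Shorter side = 238.6 ÷ 1.50000 ≈ 159.067 → 159.1 cm.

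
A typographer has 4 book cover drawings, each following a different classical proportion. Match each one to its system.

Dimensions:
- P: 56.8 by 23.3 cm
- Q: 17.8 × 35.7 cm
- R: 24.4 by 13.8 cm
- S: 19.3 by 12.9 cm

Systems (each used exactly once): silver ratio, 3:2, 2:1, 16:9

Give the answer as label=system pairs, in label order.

P=silver ratio, Q=2:1, R=16:9, S=3:2

P = 56.8/23.3 ≈ 2.438 → silver ratio (2.414)
Q = 35.7/17.8 ≈ 2.006 → 2:1 (2.000)
R = 24.4/13.8 ≈ 1.768 → 16:9 (1.778)
S = 19.3/12.9 ≈ 1.496 → 3:2 (1.500)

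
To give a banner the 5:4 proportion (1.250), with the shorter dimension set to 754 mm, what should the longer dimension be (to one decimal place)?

942.5 mm

5:4 = 1.25000.
Longer side = 754 × 1.25000 ≈ 942.500 → 942.5 mm.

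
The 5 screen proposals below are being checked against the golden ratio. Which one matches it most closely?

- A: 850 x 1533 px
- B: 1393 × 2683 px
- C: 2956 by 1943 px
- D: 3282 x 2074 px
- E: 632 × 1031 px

Ratios (long/short): A ≈ 1.804; B ≈ 1.926; C ≈ 1.521; D ≈ 1.582; E ≈ 1.631.
golden ratio ≈ 1.618; option E is nearest (Δ 0.013).

E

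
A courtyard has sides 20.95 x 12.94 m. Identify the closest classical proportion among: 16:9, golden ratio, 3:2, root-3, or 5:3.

20.95/12.94 ≈ 1.619. Nearest candidates are golden ratio (1.618, off by 0.001) and 5:3 (1.667, off by 0.048).

golden ratio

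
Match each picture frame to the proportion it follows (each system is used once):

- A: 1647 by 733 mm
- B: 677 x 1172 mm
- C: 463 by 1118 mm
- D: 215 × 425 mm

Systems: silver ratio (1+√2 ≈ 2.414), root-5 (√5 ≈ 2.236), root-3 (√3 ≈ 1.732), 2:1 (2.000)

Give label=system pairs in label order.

A=root-5, B=root-3, C=silver ratio, D=2:1

A = 1647/733 ≈ 2.247 → root-5 (2.236)
B = 1172/677 ≈ 1.731 → root-3 (1.732)
C = 1118/463 ≈ 2.415 → silver ratio (2.414)
D = 425/215 ≈ 1.977 → 2:1 (2.000)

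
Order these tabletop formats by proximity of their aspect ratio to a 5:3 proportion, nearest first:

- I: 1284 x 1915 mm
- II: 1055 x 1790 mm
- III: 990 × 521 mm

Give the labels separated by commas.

I: 1915/1284 ≈ 1.491 → |1.491 − 1.667| = 0.176
II: 1790/1055 ≈ 1.697 → |1.697 − 1.667| = 0.030
III: 990/521 ≈ 1.900 → |1.900 − 1.667| = 0.233

II, I, III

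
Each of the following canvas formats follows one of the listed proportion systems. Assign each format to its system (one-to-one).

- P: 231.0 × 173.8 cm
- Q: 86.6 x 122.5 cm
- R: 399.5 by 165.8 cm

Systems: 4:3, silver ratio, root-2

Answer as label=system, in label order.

P=4:3, Q=root-2, R=silver ratio

P = 231.0/173.8 ≈ 1.329 → 4:3 (1.333)
Q = 122.5/86.6 ≈ 1.415 → root-2 (1.414)
R = 399.5/165.8 ≈ 2.410 → silver ratio (2.414)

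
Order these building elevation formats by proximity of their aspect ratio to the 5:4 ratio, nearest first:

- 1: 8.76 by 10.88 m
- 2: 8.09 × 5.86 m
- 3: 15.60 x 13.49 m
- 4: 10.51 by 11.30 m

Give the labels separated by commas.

1, 3, 2, 4

Ratios: 1 = 10.88 / 8.76 ≈ 1.242; 2 = 8.09 / 5.86 ≈ 1.381; 3 = 15.60 / 13.49 ≈ 1.156; 4 = 11.30 / 10.51 ≈ 1.075.
|Δ from 1.250|: 1 0.008; 2 0.131; 3 0.094; 4 0.175.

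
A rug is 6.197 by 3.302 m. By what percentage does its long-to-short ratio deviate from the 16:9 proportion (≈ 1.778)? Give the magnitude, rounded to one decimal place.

Ratio = 6.197 / 3.302 ≈ 1.8767.
Ideal 16:9 ≈ 1.7778. |1.8767 − 1.7778| / 1.7778 ≈ 5.56% → 5.6%.

5.6%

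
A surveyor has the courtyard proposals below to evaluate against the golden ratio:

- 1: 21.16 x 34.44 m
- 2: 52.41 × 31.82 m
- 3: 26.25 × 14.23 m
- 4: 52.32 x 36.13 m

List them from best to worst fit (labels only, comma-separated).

Ratios: 1 = 34.44 / 21.16 ≈ 1.628; 2 = 52.41 / 31.82 ≈ 1.647; 3 = 26.25 / 14.23 ≈ 1.845; 4 = 52.32 / 36.13 ≈ 1.448.
|Δ from 1.618|: 1 0.010; 2 0.029; 3 0.227; 4 0.170.

1, 2, 4, 3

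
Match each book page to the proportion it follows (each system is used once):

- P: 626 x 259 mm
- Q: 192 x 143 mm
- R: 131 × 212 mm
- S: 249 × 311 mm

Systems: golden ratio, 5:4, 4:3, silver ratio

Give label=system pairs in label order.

P=silver ratio, Q=4:3, R=golden ratio, S=5:4

P = 626/259 ≈ 2.417 → silver ratio (2.414)
Q = 192/143 ≈ 1.343 → 4:3 (1.333)
R = 212/131 ≈ 1.618 → golden ratio (1.618)
S = 311/249 ≈ 1.249 → 5:4 (1.250)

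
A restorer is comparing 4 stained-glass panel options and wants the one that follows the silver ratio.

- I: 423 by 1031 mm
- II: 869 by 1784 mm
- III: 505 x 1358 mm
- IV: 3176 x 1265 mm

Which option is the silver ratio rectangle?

Target silver ratio ≈ 2.414.
I: 2.437 (Δ0.023)  II: 2.053 (Δ0.361)  III: 2.689 (Δ0.275)  IV: 2.511 (Δ0.097)

I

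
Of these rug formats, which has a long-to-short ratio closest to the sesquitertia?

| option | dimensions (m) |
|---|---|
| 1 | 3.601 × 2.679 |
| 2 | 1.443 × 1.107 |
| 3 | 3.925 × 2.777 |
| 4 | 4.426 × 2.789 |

Ratios (long/short): 1 ≈ 1.344; 2 ≈ 1.304; 3 ≈ 1.413; 4 ≈ 1.587.
4:3 ≈ 1.333; option 1 is nearest (Δ 0.011).

1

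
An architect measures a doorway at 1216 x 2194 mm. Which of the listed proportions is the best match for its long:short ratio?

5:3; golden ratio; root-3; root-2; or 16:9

16:9

Ratio = 2194 / 1216 ≈ 1.804.
Distances: 5:3 1.667 (Δ 0.137); golden ratio 1.618 (Δ 0.186); root-3 1.732 (Δ 0.072); root-2 1.414 (Δ 0.390); 16:9 1.778 (Δ 0.026).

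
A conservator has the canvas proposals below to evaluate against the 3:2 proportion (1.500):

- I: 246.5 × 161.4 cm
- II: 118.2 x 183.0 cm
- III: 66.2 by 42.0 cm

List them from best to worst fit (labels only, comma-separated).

I, II, III

Ratios: I = 246.5 / 161.4 ≈ 1.527; II = 183.0 / 118.2 ≈ 1.548; III = 66.2 / 42.0 ≈ 1.576.
|Δ from 1.500|: I 0.027; II 0.048; III 0.076.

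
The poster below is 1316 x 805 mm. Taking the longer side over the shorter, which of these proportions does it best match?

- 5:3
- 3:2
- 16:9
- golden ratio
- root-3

1316/805 ≈ 1.635. Nearest candidates are golden ratio (1.618, off by 0.017) and 5:3 (1.667, off by 0.032).

golden ratio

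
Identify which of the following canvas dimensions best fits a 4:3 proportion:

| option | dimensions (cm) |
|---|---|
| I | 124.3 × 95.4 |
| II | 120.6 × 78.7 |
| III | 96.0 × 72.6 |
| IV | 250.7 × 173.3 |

Ratios (long/short): I ≈ 1.303; II ≈ 1.532; III ≈ 1.322; IV ≈ 1.447.
4:3 ≈ 1.333; option III is nearest (Δ 0.011).

III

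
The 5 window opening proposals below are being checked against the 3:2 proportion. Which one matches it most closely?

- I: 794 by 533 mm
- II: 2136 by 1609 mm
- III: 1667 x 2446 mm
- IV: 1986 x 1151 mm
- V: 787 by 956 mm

Target 3:2 ≈ 1.500.
I: 1.490 (Δ0.010)  II: 1.328 (Δ0.172)  III: 1.467 (Δ0.033)  IV: 1.725 (Δ0.225)  V: 1.215 (Δ0.285)

I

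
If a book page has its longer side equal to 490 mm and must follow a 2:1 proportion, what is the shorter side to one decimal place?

2:1 = 2.00000.
Shorter side = 490 ÷ 2.00000 ≈ 245.000 → 245.0 mm.

245.0 mm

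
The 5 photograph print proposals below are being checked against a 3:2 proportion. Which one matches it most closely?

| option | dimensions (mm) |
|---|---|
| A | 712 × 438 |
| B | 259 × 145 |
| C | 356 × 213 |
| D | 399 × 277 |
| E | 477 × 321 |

E

Target 3:2 ≈ 1.500.
A: 1.626 (Δ0.126)  B: 1.786 (Δ0.286)  C: 1.671 (Δ0.171)  D: 1.440 (Δ0.060)  E: 1.486 (Δ0.014)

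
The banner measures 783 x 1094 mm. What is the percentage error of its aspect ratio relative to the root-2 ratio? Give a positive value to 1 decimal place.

1.2%

Ratio = 1094 / 783 ≈ 1.3972.
Ideal root-2 ≈ 1.4142. |1.3972 − 1.4142| / 1.4142 ≈ 1.20% → 1.2%.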